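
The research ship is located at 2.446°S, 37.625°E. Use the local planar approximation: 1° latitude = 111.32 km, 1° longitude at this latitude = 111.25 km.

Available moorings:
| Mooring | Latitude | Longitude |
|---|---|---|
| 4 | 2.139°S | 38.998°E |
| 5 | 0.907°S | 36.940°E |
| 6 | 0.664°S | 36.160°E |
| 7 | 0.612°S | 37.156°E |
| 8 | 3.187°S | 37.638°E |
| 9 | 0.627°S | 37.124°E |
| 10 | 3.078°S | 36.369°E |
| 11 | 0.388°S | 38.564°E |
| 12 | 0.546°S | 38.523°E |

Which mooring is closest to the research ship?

8

Distances from 2.446°S, 37.625°E:
4: √((0.307·111.32)² + (1.373·111.25)²) = √(1167.94703 + 23331.41689) = 156.523 km
5: √((1.539·111.32)² + (-0.685·111.25)²) = √(29351.04951 + 5807.39254) = 187.506 km
6: √((1.782·111.32)² + (-1.465·111.25)²) = √(39351.54560 + 26562.88785) = 256.738 km
7: √((1.834·111.32)² + (-0.469·111.25)²) = √(41681.66492 + 2722.36106) = 210.723 km
8: √((-0.741·111.32)² + (0.013·111.25)²) = √(6804.28994 + 2.09164) = 82.501 km
9: √((1.819·111.32)² + (-0.501·111.25)²) = √(41002.63748 + 3106.52956) = 210.022 km
10: √((-0.632·111.32)² + (-1.256·111.25)²) = √(4949.71909 + 19524.47290) = 156.442 km
11: √((2.058·111.32)² + (0.939·111.25)²) = √(52485.23380 + 10912.67506) = 251.789 km
12: √((1.900·111.32)² + (0.898·111.25)²) = √(44735.63406 + 9980.50951) = 233.915 km
Minimum: 8 at 82.501 km.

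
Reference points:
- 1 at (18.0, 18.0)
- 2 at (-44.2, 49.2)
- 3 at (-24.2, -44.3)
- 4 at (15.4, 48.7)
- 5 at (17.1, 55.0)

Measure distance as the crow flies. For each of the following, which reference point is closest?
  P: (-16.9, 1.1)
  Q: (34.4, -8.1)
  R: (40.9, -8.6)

P→1; Q→1; R→1

P at (-16.9, 1.1):
  1: √((34.9)² + (16.9)²) = √(1218.010 + 285.610) = 38.8
  2: √((-27.3)² + (48.1)²) = √(745.290 + 2313.610) = 55.3
  3: √((-7.3)² + (-45.4)²) = √(53.290 + 2061.160) = 46.0
  4: √((32.3)² + (47.6)²) = √(1043.290 + 2265.760) = 57.5
  5: √((34.0)² + (53.9)²) = √(1156.000 + 2905.210) = 63.7
  → nearest: 1 (38.8)
Q at (34.4, -8.1):
  1: √((-16.4)² + (26.1)²) = √(268.960 + 681.210) = 30.8
  2: √((-78.6)² + (57.3)²) = √(6177.960 + 3283.290) = 97.3
  3: √((-58.6)² + (-36.2)²) = √(3433.960 + 1310.440) = 68.9
  4: √((-19.0)² + (56.8)²) = √(361.000 + 3226.240) = 59.9
  5: √((-17.3)² + (63.1)²) = √(299.290 + 3981.610) = 65.4
  → nearest: 1 (30.8)
R at (40.9, -8.6):
  1: √((-22.9)² + (26.6)²) = √(524.410 + 707.560) = 35.1
  2: √((-85.1)² + (57.8)²) = √(7242.010 + 3340.840) = 102.9
  3: √((-65.1)² + (-35.7)²) = √(4238.010 + 1274.490) = 74.2
  4: √((-25.5)² + (57.3)²) = √(650.250 + 3283.290) = 62.7
  5: √((-23.8)² + (63.6)²) = √(566.440 + 4044.960) = 67.9
  → nearest: 1 (35.1)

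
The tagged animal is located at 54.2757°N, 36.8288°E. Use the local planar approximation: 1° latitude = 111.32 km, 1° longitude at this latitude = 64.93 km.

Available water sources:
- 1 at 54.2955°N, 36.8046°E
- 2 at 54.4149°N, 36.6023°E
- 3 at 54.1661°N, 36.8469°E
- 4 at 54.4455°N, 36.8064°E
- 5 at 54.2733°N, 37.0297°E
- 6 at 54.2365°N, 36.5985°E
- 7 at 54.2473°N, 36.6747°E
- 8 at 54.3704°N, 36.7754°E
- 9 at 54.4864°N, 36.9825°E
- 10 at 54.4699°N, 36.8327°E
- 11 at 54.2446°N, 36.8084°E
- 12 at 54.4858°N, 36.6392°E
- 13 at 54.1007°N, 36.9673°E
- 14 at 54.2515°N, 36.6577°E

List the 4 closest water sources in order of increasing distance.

Distances from 54.2757°N, 36.8288°E:
1: √((0.0198·111.32)² + (-0.0242·64.93)²) = √(4.858216 + 2.469003) = 2.7069 km
2: √((0.1392·111.32)² + (-0.2265·64.93)²) = √(240.118082 + 216.285407) = 21.3636 km
3: √((-0.1096·111.32)² + (0.0181·64.93)²) = √(148.856397 + 1.381173) = 12.2571 km
4: √((0.1698·111.32)² + (-0.0224·64.93)²) = √(357.290745 + 2.115372) = 18.9580 km
5: √((-0.0024·111.32)² + (0.2009·64.93)²) = √(0.071379 + 170.157337) = 13.0472 km
6: √((-0.0392·111.32)² + (-0.2303·64.93)²) = √(19.042262 + 223.603544) = 15.5771 km
7: √((-0.0284·111.32)² + (-0.1541·64.93)²) = √(9.995006 + 100.114293) = 10.4933 km
8: √((0.0947·111.32)² + (-0.0534·64.93)²) = √(111.133848 + 12.021906) = 11.0976 km
9: √((0.2107·111.32)² + (0.1537·64.93)²) = √(550.142842 + 99.595230) = 25.4900 km
10: √((0.1942·111.32)² + (0.0039·64.93)²) = √(467.352797 + 0.064124) = 21.6198 km
11: √((-0.0311·111.32)² + (-0.0204·64.93)²) = √(11.985804 + 1.754491) = 3.7068 km
12: √((0.2101·111.32)² + (-0.1896·64.93)²) = √(547.014074 + 151.554024) = 26.4304 km
13: √((-0.1750·111.32)² + (0.1385·64.93)²) = √(379.509361 + 80.870542) = 21.4565 km
14: √((-0.0242·111.32)² + (-0.1711·64.93)²) = √(7.257334 + 123.421501) = 11.4315 km
Sorted: 1 (2.7069 km) < 11 (3.7068 km) < 7 (10.4933 km) < 8 (11.0976 km) < 14 (11.4315 km) < 3 (12.2571 km) < …

1, 11, 7, 8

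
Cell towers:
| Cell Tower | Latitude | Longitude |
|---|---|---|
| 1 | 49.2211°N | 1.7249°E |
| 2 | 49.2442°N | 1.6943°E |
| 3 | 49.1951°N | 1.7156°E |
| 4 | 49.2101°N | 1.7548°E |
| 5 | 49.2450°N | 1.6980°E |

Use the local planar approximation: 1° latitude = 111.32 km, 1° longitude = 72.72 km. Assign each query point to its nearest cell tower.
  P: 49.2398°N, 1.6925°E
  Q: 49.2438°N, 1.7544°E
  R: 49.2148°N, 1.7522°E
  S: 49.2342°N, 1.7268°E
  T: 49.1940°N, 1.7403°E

P→2; Q→1; R→4; S→1; T→3

P at 49.2398°N, 1.6925°E:
  1: √((-0.0187·111.32)² + (0.0324·72.72)²) = √(4.333408 + 5.551339) = 3.1440 km
  2: √((0.0044·111.32)² + (0.0018·72.72)²) = √(0.239912 + 0.017134) = 0.5070 km
  3: √((-0.0447·111.32)² + (0.0231·72.72)²) = √(24.760616 + 2.821836) = 5.2519 km
  4: √((-0.0297·111.32)² + (0.0623·72.72)²) = √(10.930985 + 20.525032) = 5.6086 km
  5: √((0.0052·111.32)² + (0.0055·72.72)²) = √(0.335084 + 0.159968) = 0.7036 km
  → nearest: 2 (0.5070 km)
Q at 49.2438°N, 1.7544°E:
  1: √((-0.0227·111.32)² + (-0.0295·72.72)²) = √(6.385547 + 4.602055) = 3.3148 km
  2: √((0.0004·111.32)² + (-0.0601·72.72)²) = √(0.001983 + 19.101026) = 4.3707 km
  3: √((-0.0487·111.32)² + (-0.0388·72.72)²) = √(29.390320 + 7.961065) = 6.1116 km
  4: √((-0.0337·111.32)² + (0.0004·72.72)²) = √(14.073632 + 0.000846) = 3.7516 km
  5: √((0.0012·111.32)² + (-0.0564·72.72)²) = √(0.017845 + 16.821548) = 4.1036 km
  → nearest: 1 (3.3148 km)
R at 49.2148°N, 1.7522°E:
  1: √((0.0063·111.32)² + (-0.0273·72.72)²) = √(0.491844 + 3.941241) = 2.1055 km
  2: √((0.0294·111.32)² + (-0.0579·72.72)²) = √(10.711272 + 17.728209) = 5.3329 km
  3: √((-0.0197·111.32)² + (-0.0366·72.72)²) = √(4.809267 + 7.083859) = 3.4486 km
  4: √((-0.0047·111.32)² + (0.0026·72.72)²) = √(0.273742 + 0.035748) = 0.5563 km
  5: √((0.0302·111.32)² + (-0.0542·72.72)²) = √(11.302130 + 15.534823) = 5.1804 km
  → nearest: 4 (0.5563 km)
S at 49.2342°N, 1.7268°E:
  1: √((-0.0131·111.32)² + (-0.0019·72.72)²) = √(2.126616 + 0.019090) = 1.4648 km
  2: √((0.0100·111.32)² + (-0.0325·72.72)²) = √(1.239214 + 5.585660) = 2.6124 km
  3: √((-0.0391·111.32)² + (-0.0112·72.72)²) = √(18.945231 + 0.663352) = 4.4282 km
  4: √((-0.0241·111.32)² + (0.0280·72.72)²) = √(7.197480 + 4.145948) = 3.3680 km
  5: √((0.0108·111.32)² + (-0.0288·72.72)²) = √(1.445419 + 4.386243) = 2.4149 km
  → nearest: 1 (1.4648 km)
T at 49.1940°N, 1.7403°E:
  1: √((0.0271·111.32)² + (-0.0154·72.72)²) = √(9.100913 + 1.254149) = 3.2179 km
  2: √((0.0502·111.32)² + (-0.0460·72.72)²) = √(31.228695 + 11.189828) = 6.5130 km
  3: √((0.0011·111.32)² + (-0.0247·72.72)²) = √(0.014994 + 3.226277) = 1.8004 km
  4: √((0.0161·111.32)² + (0.0145·72.72)²) = √(3.212167 + 1.111844) = 2.0794 km
  5: √((0.0510·111.32)² + (-0.0423·72.72)²) = √(32.231962 + 9.462121) = 6.4571 km
  → nearest: 3 (1.8004 km)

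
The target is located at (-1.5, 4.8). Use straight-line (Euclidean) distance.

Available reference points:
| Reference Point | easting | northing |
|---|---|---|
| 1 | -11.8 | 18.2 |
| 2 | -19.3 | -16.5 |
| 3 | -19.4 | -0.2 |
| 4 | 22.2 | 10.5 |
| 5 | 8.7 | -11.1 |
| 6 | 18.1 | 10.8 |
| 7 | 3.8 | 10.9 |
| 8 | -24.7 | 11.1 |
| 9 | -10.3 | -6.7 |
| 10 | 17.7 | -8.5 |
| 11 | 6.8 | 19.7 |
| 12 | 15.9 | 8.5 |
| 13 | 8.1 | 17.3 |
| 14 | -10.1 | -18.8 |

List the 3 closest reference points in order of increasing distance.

7, 9, 13

Distances from (-1.5, 4.8):
1: √((-10.3)² + (13.4)²) = √(106.090 + 179.560) = 16.9
2: √((-17.8)² + (-21.3)²) = √(316.840 + 453.690) = 27.8
3: √((-17.9)² + (-5.0)²) = √(320.410 + 25.000) = 18.6
4: √((23.7)² + (5.7)²) = √(561.690 + 32.490) = 24.4
5: √((10.2)² + (-15.9)²) = √(104.040 + 252.810) = 18.9
6: √((19.6)² + (6.0)²) = √(384.160 + 36.000) = 20.5
7: √((5.3)² + (6.1)²) = √(28.090 + 37.210) = 8.1
8: √((-23.2)² + (6.3)²) = √(538.240 + 39.690) = 24.0
9: √((-8.8)² + (-11.5)²) = √(77.440 + 132.250) = 14.5
10: √((19.2)² + (-13.3)²) = √(368.640 + 176.890) = 23.4
11: √((8.3)² + (14.9)²) = √(68.890 + 222.010) = 17.1
12: √((17.4)² + (3.7)²) = √(302.760 + 13.690) = 17.8
13: √((9.6)² + (12.5)²) = √(92.160 + 156.250) = 15.8
14: √((-8.6)² + (-23.6)²) = √(73.960 + 556.960) = 25.1
Sorted: 7 (8.1) < 9 (14.5) < 13 (15.8) < 1 (16.9) < 11 (17.1) < …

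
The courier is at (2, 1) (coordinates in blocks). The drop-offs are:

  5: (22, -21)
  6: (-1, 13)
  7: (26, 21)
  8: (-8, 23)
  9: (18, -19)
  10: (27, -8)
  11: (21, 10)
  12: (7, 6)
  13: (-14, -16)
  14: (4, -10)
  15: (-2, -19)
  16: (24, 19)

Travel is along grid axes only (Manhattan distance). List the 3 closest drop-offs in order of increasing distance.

12, 14, 6

Distances from (2, 1):
5: |20| + |-22| = 20 + 22 = 42 blocks
6: |-3| + |12| = 3 + 12 = 15 blocks
7: |24| + |20| = 24 + 20 = 44 blocks
8: |-10| + |22| = 10 + 22 = 32 blocks
9: |16| + |-20| = 16 + 20 = 36 blocks
10: |25| + |-9| = 25 + 9 = 34 blocks
11: |19| + |9| = 19 + 9 = 28 blocks
12: |5| + |5| = 5 + 5 = 10 blocks
13: |-16| + |-17| = 16 + 17 = 33 blocks
14: |2| + |-11| = 2 + 11 = 13 blocks
15: |-4| + |-20| = 4 + 20 = 24 blocks
16: |22| + |18| = 22 + 18 = 40 blocks
Sorted: 12 (10 blocks) < 14 (13 blocks) < 6 (15 blocks) < 15 (24 blocks) < 11 (28 blocks) < …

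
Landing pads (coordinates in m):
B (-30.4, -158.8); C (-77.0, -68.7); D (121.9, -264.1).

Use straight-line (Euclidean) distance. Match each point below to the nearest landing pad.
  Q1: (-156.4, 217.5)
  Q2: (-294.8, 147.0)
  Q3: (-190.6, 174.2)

Q1 at (-156.4, 217.5):
  B: √((126.0)² + (-376.3)²) = √(15876.000 + 141601.690) = 396.8 m
  C: √((79.4)² + (-286.2)²) = √(6304.360 + 81910.440) = 297.0 m
  D: √((278.3)² + (-481.6)²) = √(77450.890 + 231938.560) = 556.2 m
  → nearest: C (297.0 m)
Q2 at (-294.8, 147.0):
  B: √((264.4)² + (-305.8)²) = √(69907.360 + 93513.640) = 404.3 m
  C: √((217.8)² + (-215.7)²) = √(47436.840 + 46526.490) = 306.5 m
  D: √((416.7)² + (-411.1)²) = √(173638.890 + 169003.210) = 585.4 m
  → nearest: C (306.5 m)
Q3 at (-190.6, 174.2):
  B: √((160.2)² + (-333.0)²) = √(25664.040 + 110889.000) = 369.5 m
  C: √((113.6)² + (-242.9)²) = √(12904.960 + 59000.410) = 268.2 m
  D: √((312.5)² + (-438.3)²) = √(97656.250 + 192106.890) = 538.3 m
  → nearest: C (268.2 m)

Q1→C; Q2→C; Q3→C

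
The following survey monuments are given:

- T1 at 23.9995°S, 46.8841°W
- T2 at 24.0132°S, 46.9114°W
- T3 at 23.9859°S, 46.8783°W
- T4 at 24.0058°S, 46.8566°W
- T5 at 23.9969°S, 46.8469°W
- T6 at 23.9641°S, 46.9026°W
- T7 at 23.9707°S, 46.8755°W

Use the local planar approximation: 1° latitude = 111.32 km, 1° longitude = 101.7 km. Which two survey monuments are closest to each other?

T4 and T5

Pairwise distances:
T1–T2: 3.1677 km
T1–T3: 1.6248 km
T1–T4: 2.8833 km
T1–T5: 3.7943 km
T1–T6: 4.3668 km
T1–T7: 3.3232 km
T2–T3: 4.5351 km
T2–T4: 5.6337 km
T2–T5: 6.8060 km
T2–T6: 5.5386 km
T2–T7: 5.9761 km
T3–T4: 3.1269 km
T3–T5: 3.4201 km
T3–T6: 3.4636 km
T3–T7: 1.7159 km
T4–T5: 1.3981 km
T4–T6: 6.5905 km
T4–T7: 4.3545 km
T5–T6: 6.7395 km
T5–T7: 4.1190 km
T6–T7: 2.8523 km
Closest pair: T4–T5 at 1.3981 km.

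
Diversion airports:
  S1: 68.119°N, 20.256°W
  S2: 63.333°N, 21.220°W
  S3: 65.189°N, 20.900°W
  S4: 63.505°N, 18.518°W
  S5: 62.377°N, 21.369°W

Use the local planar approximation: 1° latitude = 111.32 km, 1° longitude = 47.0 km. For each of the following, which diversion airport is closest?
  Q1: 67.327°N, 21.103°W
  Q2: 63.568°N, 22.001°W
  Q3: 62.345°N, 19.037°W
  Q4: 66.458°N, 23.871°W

Q1 at 67.327°N, 21.103°W:
  S1: √((0.792·111.32)² + (0.847·47.0)²) = √(7773.14481 + 1584.75648) = 96.736 km
  S2: √((-3.994·111.32)² + (-0.117·47.0)²) = √(197679.90168 + 30.23900) = 444.646 km
  S3: √((-2.138·111.32)² + (0.203·47.0)²) = √(56645.02816 + 91.03068) = 238.193 km
  S4: √((-3.822·111.32)² + (2.585·47.0)²) = √(181020.50026 + 14761.03503) = 442.472 km
  S5: √((-4.950·111.32)² + (-0.266·47.0)²) = √(303638.46916 + 156.30000) = 551.176 km
  → nearest: S1 (96.736 km)
Q2 at 63.568°N, 22.001°W:
  S1: √((4.551·111.32)² + (1.745·47.0)²) = √(256661.10892 + 6726.46023) = 513.213 km
  S2: √((-0.235·111.32)² + (0.781·47.0)²) = √(684.35606 + 1347.40385) = 45.075 km
  S3: √((1.621·111.32)² + (1.101·47.0)²) = √(32562.10145 + 2677.75201) = 187.723 km
  S4: √((-0.063·111.32)² + (3.483·47.0)²) = √(49.18441 + 26798.01740) = 163.851 km
  S5: √((-1.191·111.32)² + (0.632·47.0)²) = √(17578.01854 + 882.32762) = 135.869 km
  → nearest: S2 (45.075 km)
Q3 at 62.345°N, 19.037°W:
  S1: √((5.774·111.32)² + (-1.219·47.0)²) = √(413142.57728 + 3282.48785) = 645.310 km
  S2: √((0.988·111.32)² + (-2.183·47.0)²) = √(12096.51545 + 10526.96520) = 150.411 km
  S3: √((2.844·111.32)² + (-1.863·47.0)²) = √(100231.81149 + 7666.92872) = 328.479 km
  S4: √((1.160·111.32)² + (0.519·47.0)²) = √(16674.86681 + 595.01845) = 131.415 km
  S5: √((0.032·111.32)² + (-2.332·47.0)²) = √(12.68955 + 12013.03682) = 109.662 km
  → nearest: S5 (109.662 km)
Q4 at 66.458°N, 23.871°W:
  S1: √((1.661·111.32)² + (3.615·47.0)²) = √(34188.94190 + 28867.70902) = 251.111 km
  S2: √((-3.125·111.32)² + (2.651·47.0)²) = √(121017.01562 + 15524.41241) = 369.515 km
  S3: √((-1.269·111.32)² + (2.971·47.0)²) = √(19955.82283 + 19498.49177) = 198.631 km
  S4: √((-2.953·111.32)² + (5.353·47.0)²) = √(108062.07169 + 63298.03128) = 413.957 km
  S5: √((-4.081·111.32)² + (2.502·47.0)²) = √(206385.69152 + 13828.34884) = 469.270 km
  → nearest: S3 (198.631 km)

Q1→S1; Q2→S2; Q3→S5; Q4→S3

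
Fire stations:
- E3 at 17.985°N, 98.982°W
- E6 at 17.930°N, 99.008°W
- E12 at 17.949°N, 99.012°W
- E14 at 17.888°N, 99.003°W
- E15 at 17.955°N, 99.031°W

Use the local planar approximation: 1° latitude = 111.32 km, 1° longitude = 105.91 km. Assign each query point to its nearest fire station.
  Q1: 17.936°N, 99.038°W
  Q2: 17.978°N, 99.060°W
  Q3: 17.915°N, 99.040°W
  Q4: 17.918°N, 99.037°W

Q1→E15; Q2→E15; Q3→E6; Q4→E6

Q1 at 17.936°N, 99.038°W:
  E3: 8.058 km
  E6: 3.247 km
  E12: 3.111 km
  E14: 6.503 km
  E15: 2.241 km
  → nearest: E15 (2.241 km)
Q2 at 17.978°N, 99.060°W:
  E3: 8.298 km
  E6: 7.673 km
  E12: 6.022 km
  E14: 11.697 km
  E15: 3.999 km
  → nearest: E15 (3.999 km)
Q3 at 17.915°N, 99.040°W:
  E3: 9.922 km
  E6: 3.778 km
  E12: 4.808 km
  E14: 4.939 km
  E15: 4.554 km
  → nearest: E6 (3.778 km)
Q4 at 17.918°N, 99.037°W:
  E3: 9.464 km
  E6: 3.349 km
  E12: 4.350 km
  E14: 4.911 km
  E15: 4.168 km
  → nearest: E6 (3.349 km)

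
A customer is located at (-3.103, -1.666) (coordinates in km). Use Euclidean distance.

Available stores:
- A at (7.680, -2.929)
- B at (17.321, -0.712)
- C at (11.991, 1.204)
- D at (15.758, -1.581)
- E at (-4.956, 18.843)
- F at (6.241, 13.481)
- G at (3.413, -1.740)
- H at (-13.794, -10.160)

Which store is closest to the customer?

Distances from (-3.103, -1.666):
A: √((10.783)² + (-1.263)²) = √(116.27309 + 1.59517) = 10.857 km
B: √((20.424)² + (0.954)²) = √(417.13978 + 0.91012) = 20.446 km
C: √((15.094)² + (2.870)²) = √(227.82884 + 8.23690) = 15.364 km
D: √((18.861)² + (0.085)²) = √(355.73732 + 0.00722) = 18.861 km
E: √((-1.853)² + (20.509)²) = √(3.43361 + 420.61908) = 20.593 km
F: √((9.344)² + (15.147)²) = √(87.31034 + 229.43161) = 17.797 km
G: √((6.516)² + (-0.074)²) = √(42.45826 + 0.00548) = 6.516 km
H: √((-10.691)² + (-8.494)²) = √(114.29748 + 72.14804) = 13.655 km
Minimum: G at 6.516 km.

G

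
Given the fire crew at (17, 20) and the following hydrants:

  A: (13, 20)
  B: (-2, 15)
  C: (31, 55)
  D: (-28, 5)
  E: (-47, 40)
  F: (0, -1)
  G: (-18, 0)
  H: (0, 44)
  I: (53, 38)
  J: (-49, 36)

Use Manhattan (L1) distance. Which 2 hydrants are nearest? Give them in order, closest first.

Distances from (17, 20):
A: 4
B: 24
C: 49
D: 60
E: 84
F: 38
G: 55
H: 41
I: 54
J: 82
Sorted: A (4) < B (24) < F (38) < H (41) < …

A, B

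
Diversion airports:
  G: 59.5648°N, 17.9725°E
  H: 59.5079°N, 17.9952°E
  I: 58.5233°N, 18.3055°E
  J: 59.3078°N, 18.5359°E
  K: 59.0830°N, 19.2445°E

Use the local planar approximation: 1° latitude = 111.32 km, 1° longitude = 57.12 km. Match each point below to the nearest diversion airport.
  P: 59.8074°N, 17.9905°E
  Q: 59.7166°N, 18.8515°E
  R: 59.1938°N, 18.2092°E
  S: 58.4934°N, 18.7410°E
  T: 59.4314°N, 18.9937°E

P at 59.8074°N, 17.9905°E:
  G: √((-0.2426·111.32)² + (-0.0180·57.12)²) = √(729.336567 + 1.057113) = 27.0258 km
  H: √((-0.2995·111.32)² + (0.0047·57.12)²) = √(1111.578271 + 0.072073) = 33.3414 km
  I: √((-1.2841·111.32)² + (0.3150·57.12)²) = √(20433.562347 + 323.740852) = 144.0740 km
  J: √((-0.4996·111.32)² + (0.5454·57.12)²) = √(3093.080726 + 970.524861) = 63.7464 km
  K: √((-0.7244·111.32)² + (1.2540·57.12)²) = √(6502.843146 + 5130.639147) = 107.8586 km
  → nearest: G (27.0258 km)
Q at 59.7166°N, 18.8515°E:
  G: √((-0.1518·111.32)² + (-0.8790·57.12)²) = √(285.555111 + 2520.891464) = 52.9759 km
  H: √((-0.2087·111.32)² + (-0.8563·57.12)²) = √(539.748313 + 2392.369657) = 54.1490 km
  I: √((-1.1933·111.32)² + (-0.5460·57.12)²) = √(17645.975689 + 972.661404) = 136.4501 km
  J: √((-0.4088·111.32)² + (-0.3156·57.12)²) = √(2070.943114 + 324.975325) = 48.9481 km
  K: √((-0.6336·111.32)² + (0.3930·57.12)²) = √(4974.812679 + 503.919887) = 74.0185 km
  → nearest: J (48.9481 km)
R at 59.1938°N, 18.2092°E:
  G: √((0.3710·111.32)² + (-0.2367·57.12)²) = √(1705.666872 + 182.798620) = 43.4565 km
  H: √((0.3141·111.32)² + (-0.2140·57.12)²) = √(1222.594023 + 149.418353) = 37.0407 km
  I: √((-0.6705·111.32)² + (0.0963·57.12)²) = √(5571.138557 + 30.257216) = 74.8425 km
  J: √((0.1140·111.32)² + (0.3267·57.12)²) = √(161.048283 + 348.236802) = 22.5673 km
  K: √((-0.1108·111.32)² + (1.0353·57.12)²) = √(152.133871 + 3497.106236) = 60.4089 km
  → nearest: J (22.5673 km)
S at 58.4934°N, 18.7410°E:
  G: √((1.0714·111.32)² + (-0.7685·57.12)²) = √(14224.914981 + 1926.922027) = 127.0899 km
  H: √((1.0145·111.32)² + (-0.7458·57.12)²) = √(12754.119978 + 1814.768179) = 120.7016 km
  I: √((0.0299·111.32)² + (-0.4355·57.12)²) = √(11.078699 + 618.803436) = 25.0975 km
  J: √((0.8144·111.32)² + (-0.2051·57.12)²) = √(8219.055732 + 137.248535) = 91.4128 km
  K: √((0.5896·111.32)² + (0.5035·57.12)²) = √(4307.857661 + 827.132998) = 71.6588 km
  → nearest: I (25.0975 km)
T at 59.4314°N, 18.9937°E:
  G: √((0.1334·111.32)² + (-1.0212·57.12)²) = √(220.525114 + 3402.499028) = 60.1916 km
  H: √((0.0765·111.32)² + (-0.9985·57.12)²) = √(72.521915 + 3252.913658) = 57.6666 km
  I: √((-0.9081·111.32)² + (-0.6882·57.12)²) = √(10219.125829 + 1545.274842) = 108.4638 km
  J: √((-0.1236·111.32)² + (-0.4578·57.12)²) = √(189.314264 + 683.798233) = 29.5485 km
  K: √((-0.3484·111.32)² + (0.2508·57.12)²) = √(1504.189968 + 205.225566) = 41.3451 km
  → nearest: J (29.5485 km)

P→G; Q→J; R→J; S→I; T→J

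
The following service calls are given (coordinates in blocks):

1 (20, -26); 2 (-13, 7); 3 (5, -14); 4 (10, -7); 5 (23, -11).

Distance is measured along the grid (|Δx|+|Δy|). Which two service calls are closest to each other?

Pairwise distances:
1–2: 66 blocks
1–3: 27 blocks
1–4: 29 blocks
1–5: 18 blocks
2–3: 39 blocks
2–4: 37 blocks
2–5: 54 blocks
3–4: 12 blocks
3–5: 21 blocks
4–5: 17 blocks
Closest pair: 3–4 at 12 blocks.

3 and 4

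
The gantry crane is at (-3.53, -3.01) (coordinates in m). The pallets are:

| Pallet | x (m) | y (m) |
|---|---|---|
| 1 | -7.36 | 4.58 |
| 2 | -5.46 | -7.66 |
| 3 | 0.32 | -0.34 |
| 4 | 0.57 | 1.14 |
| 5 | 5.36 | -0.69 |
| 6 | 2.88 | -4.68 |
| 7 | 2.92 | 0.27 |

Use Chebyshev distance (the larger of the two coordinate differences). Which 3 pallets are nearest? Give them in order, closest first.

3, 4, 2

Distances from (-3.53, -3.01):
1: max(|-3.83|, |7.59|) = 7.59 m
2: max(|-1.93|, |-4.65|) = 4.65 m
3: max(|3.85|, |2.67|) = 3.85 m
4: max(|4.10|, |4.15|) = 4.15 m
5: max(|8.89|, |2.32|) = 8.89 m
6: max(|6.41|, |-1.67|) = 6.41 m
7: max(|6.45|, |3.28|) = 6.45 m
Sorted: 3 (3.85 m) < 4 (4.15 m) < 2 (4.65 m) < 6 (6.41 m) < 7 (6.45 m) < …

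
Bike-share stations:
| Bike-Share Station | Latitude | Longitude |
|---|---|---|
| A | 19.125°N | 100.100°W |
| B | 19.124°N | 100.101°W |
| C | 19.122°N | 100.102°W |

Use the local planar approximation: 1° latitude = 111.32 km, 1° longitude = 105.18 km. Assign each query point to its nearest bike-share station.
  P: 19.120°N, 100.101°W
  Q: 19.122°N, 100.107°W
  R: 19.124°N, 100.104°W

P at 19.120°N, 100.101°W:
  A: 0.566 km
  B: 0.445 km
  C: 0.246 km
  → nearest: C (0.246 km)
Q at 19.122°N, 100.107°W:
  A: 0.808 km
  B: 0.669 km
  C: 0.526 km
  → nearest: C (0.526 km)
R at 19.124°N, 100.104°W:
  A: 0.435 km
  B: 0.316 km
  C: 0.306 km
  → nearest: C (0.306 km)

P→C; Q→C; R→C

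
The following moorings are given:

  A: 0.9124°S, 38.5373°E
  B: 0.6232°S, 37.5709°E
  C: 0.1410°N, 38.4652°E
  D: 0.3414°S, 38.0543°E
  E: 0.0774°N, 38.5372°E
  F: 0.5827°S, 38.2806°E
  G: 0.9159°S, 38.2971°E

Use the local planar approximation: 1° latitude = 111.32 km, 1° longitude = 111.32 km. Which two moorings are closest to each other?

C and E

Pairwise distances:
A–B: √((0.2892·111.32)² + (-0.9664·111.32)²) = √(1036.437153 + 11573.380664) = 112.2934 km
A–C: √((1.0534·111.32)² + (-0.0721·111.32)²) = √(13750.960146 + 64.419437) = 117.5388 km
A–D: √((0.5710·111.32)² + (-0.4830·111.32)²) = √(4040.346500 + 2890.950508) = 83.2544 km
A–E: √((0.9898·111.32)² + (-0.0001·111.32)²) = √(12140.631974 + 0.000124) = 110.1845 km
A–F: √((0.3297·111.32)² + (-0.2567·111.32)²) = √(1347.051778 + 816.578860) = 46.5148 km
A–G: √((-0.0035·111.32)² + (-0.2402·111.32)²) = √(0.151804 + 714.977544) = 26.7419 km
B–C: √((0.7642·111.32)² + (0.8943·111.32)²) = √(7237.031485 + 9910.894584) = 130.9501 km
B–D: √((0.2818·111.32)² + (0.4834·111.32)²) = √(984.075394 + 2895.740815) = 62.2882 km
B–E: √((0.7006·111.32)² + (0.9663·111.32)²) = √(6082.563637 + 11570.985634) = 132.8667 km
B–F: √((0.0405·111.32)² + (0.7097·111.32)²) = √(20.326212 + 6241.601046) = 79.1323 km
B–G: √((-0.2927·111.32)² + (0.7262·111.32)²) = √(1061.675610 + 6535.200021) = 87.1601 km
C–D: √((-0.4824·111.32)² + (-0.4109·111.32)²) = √(2883.772484 + 2092.274576) = 70.5411 km
C–E: √((-0.0636·111.32)² + (0.0720·111.32)²) = √(50.125720 + 64.240866) = 10.6942 km
C–F: √((-0.7237·111.32)² + (-0.1846·111.32)²) = √(6490.281603 + 422.289019) = 83.1419 km
C–G: √((-1.0569·111.32)² + (-0.1681·111.32)²) = √(13842.489129 + 350.172327) = 119.1330 km
D–E: √((0.4188·111.32)² + (0.4829·111.32)²) = √(2173.500485 + 2889.753551) = 71.1565 km
D–F: √((-0.2413·111.32)² + (0.2263·111.32)²) = √(721.541042 + 634.622555) = 36.8261 km
D–G: √((-0.5745·111.32)² + (0.2428·111.32)²) = √(4090.029697 + 730.539596) = 69.4303 km
E–F: √((-0.6601·111.32)² + (-0.2566·111.32)²) = √(5399.653116 + 815.942772) = 78.8391 km
E–G: √((-0.9933·111.32)² + (-0.2401·111.32)²) = √(12226.643975 + 714.382349) = 113.7586 km
F–G: √((-0.3332·111.32)² + (0.0165·111.32)²) = √(1375.803408 + 3.373761) = 37.1373 km
Closest pair: C–E at 10.6942 km.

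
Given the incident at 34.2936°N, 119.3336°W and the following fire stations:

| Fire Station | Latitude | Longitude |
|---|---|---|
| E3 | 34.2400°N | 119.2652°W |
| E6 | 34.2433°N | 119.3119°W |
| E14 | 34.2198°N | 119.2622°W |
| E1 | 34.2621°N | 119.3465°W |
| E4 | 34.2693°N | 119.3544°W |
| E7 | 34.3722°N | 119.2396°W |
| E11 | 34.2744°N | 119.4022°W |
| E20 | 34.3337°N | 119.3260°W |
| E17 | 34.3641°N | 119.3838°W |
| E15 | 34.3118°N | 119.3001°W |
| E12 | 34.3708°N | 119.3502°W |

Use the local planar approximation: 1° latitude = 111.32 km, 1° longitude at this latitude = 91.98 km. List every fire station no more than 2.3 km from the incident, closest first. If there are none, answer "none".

Distances from 34.2936°N, 119.3336°W:
E3: √((-0.0536·111.32)² + (0.0684·91.98)²) = √(35.602129 + 39.582117) = 8.6709 km
E6: √((-0.0503·111.32)² + (0.0217·91.98)²) = √(31.353236 + 3.983880) = 5.9445 km
E14: √((-0.0738·111.32)² + (0.0714·91.98)²) = √(67.493060 + 43.130375) = 10.5178 km
E1: √((-0.0315·111.32)² + (-0.0129·91.98)²) = √(12.296103 + 1.407882) = 3.7019 km
E4: √((-0.0243·111.32)² + (-0.0208·91.98)²) = √(7.317436 + 3.660273) = 3.3133 km
E7: √((0.0786·111.32)² + (0.0940·91.98)²) = √(76.558160 + 74.755391) = 12.3010 km
E11: √((-0.0192·111.32)² + (-0.0686·91.98)²) = √(4.568239 + 39.813929) = 6.6620 km
E20: √((0.0401·111.32)² + (0.0076·91.98)²) = √(19.926689 + 0.488668) = 4.5183 km
E17: √((0.0705·111.32)² + (-0.0502·91.98)²) = √(61.592046 + 21.320346) = 9.1056 km
E15: √((0.0182·111.32)² + (0.0335·91.98)²) = √(4.104773 + 9.494595) = 3.6877 km
E12: √((0.0772·111.32)² + (-0.0166·91.98)²) = √(73.855186 + 2.331326) = 8.7285 km
Threshold 2.3 km: none within range.

none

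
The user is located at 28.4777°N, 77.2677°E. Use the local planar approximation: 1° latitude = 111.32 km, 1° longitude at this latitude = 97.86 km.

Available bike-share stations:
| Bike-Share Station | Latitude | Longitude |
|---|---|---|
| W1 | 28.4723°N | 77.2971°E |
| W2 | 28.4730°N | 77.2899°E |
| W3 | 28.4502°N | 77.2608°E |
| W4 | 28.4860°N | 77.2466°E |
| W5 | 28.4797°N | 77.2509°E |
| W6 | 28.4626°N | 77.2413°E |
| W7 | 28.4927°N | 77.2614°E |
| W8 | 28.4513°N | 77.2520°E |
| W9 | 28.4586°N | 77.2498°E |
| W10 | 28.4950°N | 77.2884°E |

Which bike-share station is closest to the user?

Distances from 28.4777°N, 77.2677°E:
W1: √((-0.0054·111.32)² + (0.0294·97.86)²) = √(0.361355 + 8.277612) = 2.9392 km
W2: √((-0.0047·111.32)² + (0.0222·97.86)²) = √(0.273742 + 4.719721) = 2.2346 km
W3: √((-0.0275·111.32)² + (-0.0069·97.86)²) = √(9.371558 + 0.455941) = 3.1349 km
W4: √((0.0083·111.32)² + (-0.0211·97.86)²) = √(0.853695 + 4.263589) = 2.2621 km
W5: √((0.0020·111.32)² + (-0.0168·97.86)²) = √(0.049569 + 2.702894) = 1.6591 km
W6: √((-0.0151·111.32)² + (-0.0264·97.86)²) = √(2.825532 + 6.674493) = 3.0822 km
W7: √((0.0150·111.32)² + (-0.0063·97.86)²) = √(2.788232 + 0.380094) = 1.7800 km
W8: √((-0.0264·111.32)² + (-0.0157·97.86)²) = √(8.636828 + 2.360531) = 3.3162 km
W9: √((-0.0191·111.32)² + (-0.0179·97.86)²) = √(4.520777 + 3.068432) = 2.7549 km
W10: √((0.0173·111.32)² + (0.0207·97.86)²) = √(3.708844 + 4.103469) = 2.7951 km
Minimum: W5 at 1.6591 km.

W5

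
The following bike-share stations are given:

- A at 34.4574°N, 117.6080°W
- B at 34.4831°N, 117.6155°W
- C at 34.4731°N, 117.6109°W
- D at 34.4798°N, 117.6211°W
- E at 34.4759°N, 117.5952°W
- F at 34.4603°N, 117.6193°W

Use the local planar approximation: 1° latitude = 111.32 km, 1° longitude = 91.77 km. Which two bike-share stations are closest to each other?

Pairwise distances:
A–B: 2.9426 km
A–C: 1.7679 km
A–D: 2.7682 km
A–E: 2.3709 km
A–F: 1.0861 km
B–C: 1.1906 km
B–D: 0.6317 km
B–E: 2.0280 km
B–F: 2.5619 km
C–D: 1.1969 km
C–E: 1.4741 km
C–F: 1.6201 km
D–E: 2.4162 km
D–F: 2.1770 km
E–F: 2.8120 km
Closest pair: B–D at 0.6317 km.

B and D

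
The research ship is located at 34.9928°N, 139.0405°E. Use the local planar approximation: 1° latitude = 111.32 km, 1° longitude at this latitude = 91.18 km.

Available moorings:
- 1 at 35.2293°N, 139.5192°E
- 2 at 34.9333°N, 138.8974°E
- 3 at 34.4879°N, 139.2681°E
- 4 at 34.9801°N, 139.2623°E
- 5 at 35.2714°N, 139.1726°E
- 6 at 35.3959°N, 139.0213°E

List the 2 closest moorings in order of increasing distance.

2, 4

Distances from 34.9928°N, 139.0405°E:
1: 50.9731 km
2: 14.6328 km
3: 59.9143 km
4: 20.2731 km
5: 33.2706 km
6: 44.9072 km
Sorted: 2 (14.6328 km) < 4 (20.2731 km) < 5 (33.2706 km) < 6 (44.9072 km) < …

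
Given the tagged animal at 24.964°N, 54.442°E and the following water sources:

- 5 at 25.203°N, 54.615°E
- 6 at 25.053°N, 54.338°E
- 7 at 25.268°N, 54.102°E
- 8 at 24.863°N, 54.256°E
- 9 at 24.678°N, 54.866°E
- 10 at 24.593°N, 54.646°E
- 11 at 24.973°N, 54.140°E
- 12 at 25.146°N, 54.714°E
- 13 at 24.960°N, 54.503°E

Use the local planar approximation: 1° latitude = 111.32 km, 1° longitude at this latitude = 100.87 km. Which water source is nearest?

Distances from 24.964°N, 54.442°E:
5: 31.818 km
6: 14.429 km
7: 48.181 km
8: 21.873 km
9: 53.318 km
10: 46.142 km
11: 30.479 km
12: 34.106 km
13: 6.169 km
Minimum: 13 at 6.169 km.

13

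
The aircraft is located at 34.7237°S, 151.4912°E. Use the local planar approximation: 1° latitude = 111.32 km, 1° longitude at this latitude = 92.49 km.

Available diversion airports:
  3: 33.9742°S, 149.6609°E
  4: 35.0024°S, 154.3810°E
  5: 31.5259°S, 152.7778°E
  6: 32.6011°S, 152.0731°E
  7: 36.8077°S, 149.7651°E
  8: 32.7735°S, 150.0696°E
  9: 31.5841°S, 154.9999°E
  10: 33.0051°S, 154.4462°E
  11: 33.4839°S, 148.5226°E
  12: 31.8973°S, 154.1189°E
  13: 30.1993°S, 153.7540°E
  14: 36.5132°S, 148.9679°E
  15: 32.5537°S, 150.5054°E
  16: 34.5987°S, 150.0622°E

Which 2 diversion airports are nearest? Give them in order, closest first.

Distances from 34.7237°S, 151.4912°E:
3: 188.7287 km
4: 269.0722 km
5: 375.3419 km
6: 242.3397 km
7: 281.6149 km
8: 253.8085 km
9: 476.9313 km
10: 333.6143 km
11: 307.3018 km
12: 397.5696 km
13: 545.4084 km
14: 306.8383 km
15: 258.1986 km
16: 132.8987 km
Sorted: 16 (132.8987 km) < 3 (188.7287 km) < 6 (242.3397 km) < 8 (253.8085 km) < …

16, 3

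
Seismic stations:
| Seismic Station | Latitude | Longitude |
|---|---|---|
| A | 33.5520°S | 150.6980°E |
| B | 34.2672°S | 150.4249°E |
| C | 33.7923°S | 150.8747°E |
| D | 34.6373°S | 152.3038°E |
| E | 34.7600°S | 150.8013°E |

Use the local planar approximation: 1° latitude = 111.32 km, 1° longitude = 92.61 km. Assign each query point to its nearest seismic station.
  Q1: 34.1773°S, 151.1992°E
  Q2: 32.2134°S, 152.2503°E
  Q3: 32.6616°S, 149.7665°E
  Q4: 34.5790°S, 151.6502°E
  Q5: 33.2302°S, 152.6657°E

Q1 at 34.1773°S, 151.1992°E:
  A: 83.6647 km
  B: 72.4029 km
  C: 52.3445 km
  D: 114.3978 km
  E: 74.6023 km
  → nearest: C (52.3445 km)
Q2 at 32.2134°S, 152.2503°E:
  A: 207.0540 km
  B: 284.3400 km
  C: 217.0760 km
  D: 269.8740 km
  E: 313.6441 km
  → nearest: A (207.0540 km)
Q3 at 32.6616°S, 149.7665°E:
  A: 131.4021 km
  B: 188.8497 km
  C: 162.4073 km
  D: 321.8488 km
  E: 252.4877 km
  → nearest: A (131.4021 km)
Q4 at 34.5790°S, 151.6502°E:
  A: 144.3836 km
  B: 118.6648 km
  C: 113.2583 km
  D: 60.8768 km
  E: 81.1576 km
  → nearest: D (60.8768 km)
Q5 at 33.2302°S, 152.6657°E:
  A: 185.7164 km
  B: 237.4676 km
  C: 177.2750 km
  D: 160.1839 km
  E: 242.5147 km
  → nearest: D (160.1839 km)

Q1→C; Q2→A; Q3→A; Q4→D; Q5→D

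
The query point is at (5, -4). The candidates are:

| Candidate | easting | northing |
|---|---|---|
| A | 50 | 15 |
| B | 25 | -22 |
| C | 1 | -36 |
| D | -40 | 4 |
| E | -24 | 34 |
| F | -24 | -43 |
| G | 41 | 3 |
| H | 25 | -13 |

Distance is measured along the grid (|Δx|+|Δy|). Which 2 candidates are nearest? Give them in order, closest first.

H, C

Distances from (5, -4):
A: |45| + |19| = 45 + 19 = 64
B: |20| + |-18| = 20 + 18 = 38
C: |-4| + |-32| = 4 + 32 = 36
D: |-45| + |8| = 45 + 8 = 53
E: |-29| + |38| = 29 + 38 = 67
F: |-29| + |-39| = 29 + 39 = 68
G: |36| + |7| = 36 + 7 = 43
H: |20| + |-9| = 20 + 9 = 29
Sorted: H (29) < C (36) < B (38) < G (43) < …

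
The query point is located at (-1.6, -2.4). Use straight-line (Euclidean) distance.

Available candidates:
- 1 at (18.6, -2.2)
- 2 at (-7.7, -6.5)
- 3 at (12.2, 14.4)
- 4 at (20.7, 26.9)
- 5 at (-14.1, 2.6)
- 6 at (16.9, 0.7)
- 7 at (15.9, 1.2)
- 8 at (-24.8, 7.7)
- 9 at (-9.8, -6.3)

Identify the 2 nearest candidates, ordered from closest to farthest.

2, 9

Distances from (-1.6, -2.4):
1: √((20.2)² + (0.2)²) = √(408.040 + 0.040) = 20.2
2: √((-6.1)² + (-4.1)²) = √(37.210 + 16.810) = 7.3
3: √((13.8)² + (16.8)²) = √(190.440 + 282.240) = 21.7
4: √((22.3)² + (29.3)²) = √(497.290 + 858.490) = 36.8
5: √((-12.5)² + (5.0)²) = √(156.250 + 25.000) = 13.5
6: √((18.5)² + (3.1)²) = √(342.250 + 9.610) = 18.8
7: √((17.5)² + (3.6)²) = √(306.250 + 12.960) = 17.9
8: √((-23.2)² + (10.1)²) = √(538.240 + 102.010) = 25.3
9: √((-8.2)² + (-3.9)²) = √(67.240 + 15.210) = 9.1
Sorted: 2 (7.3) < 9 (9.1) < 5 (13.5) < 7 (17.9) < …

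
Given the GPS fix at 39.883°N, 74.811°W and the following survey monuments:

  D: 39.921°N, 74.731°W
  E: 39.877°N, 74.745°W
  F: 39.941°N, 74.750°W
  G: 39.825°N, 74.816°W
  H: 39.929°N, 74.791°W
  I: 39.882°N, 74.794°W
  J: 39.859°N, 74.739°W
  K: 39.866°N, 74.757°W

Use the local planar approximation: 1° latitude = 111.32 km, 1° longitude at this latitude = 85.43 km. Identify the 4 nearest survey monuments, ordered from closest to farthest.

Distances from 39.883°N, 74.811°W:
D: √((0.038·111.32)² + (0.080·85.43)²) = √(17.89425 + 46.70902) = 8.038 km
E: √((-0.006·111.32)² + (0.066·85.43)²) = √(0.44612 + 31.79133) = 5.678 km
F: √((0.058·111.32)² + (0.061·85.43)²) = √(41.68717 + 27.15692) = 8.297 km
G: √((-0.058·111.32)² + (-0.005·85.43)²) = √(41.68717 + 0.18246) = 6.471 km
H: √((0.046·111.32)² + (0.020·85.43)²) = √(26.22177 + 2.91931) = 5.398 km
I: √((-0.001·111.32)² + (0.017·85.43)²) = √(0.01239 + 2.10920) = 1.457 km
J: √((-0.024·111.32)² + (0.072·85.43)²) = √(7.13787 + 37.83431) = 6.706 km
K: √((-0.017·111.32)² + (0.054·85.43)²) = √(3.58133 + 21.28180) = 4.986 km
Sorted: I (1.457 km) < K (4.986 km) < H (5.398 km) < E (5.678 km) < G (6.471 km) < J (6.706 km) < …

I, K, H, E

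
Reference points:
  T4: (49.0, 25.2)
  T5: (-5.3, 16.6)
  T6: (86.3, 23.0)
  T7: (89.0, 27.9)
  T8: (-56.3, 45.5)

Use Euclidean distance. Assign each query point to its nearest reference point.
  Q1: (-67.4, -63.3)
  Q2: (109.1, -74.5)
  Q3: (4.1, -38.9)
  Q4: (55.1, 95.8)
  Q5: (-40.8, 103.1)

Q1 at (-67.4, -63.3):
  T4: 146.22
  T5: 101.19
  T6: 176.27
  T7: 181.05
  T8: 109.36
  → nearest: T5 (101.19)
Q2 at (109.1, -74.5):
  T4: 116.41
  T5: 146.24
  T6: 100.13
  T7: 104.35
  T8: 204.35
  → nearest: T6 (100.13)
Q3 at (4.1, -38.9):
  T4: 78.26
  T5: 56.29
  T6: 102.90
  T7: 108.03
  T8: 103.79
  → nearest: T5 (56.29)
Q4 at (55.1, 95.8):
  T4: 70.86
  T5: 99.60
  T6: 79.20
  T7: 75.89
  T8: 122.23
  → nearest: T4 (70.86)
Q5 at (-40.8, 103.1):
  T4: 118.88
  T5: 93.50
  T6: 150.23
  T7: 150.01
  T8: 59.65
  → nearest: T8 (59.65)

Q1→T5; Q2→T6; Q3→T5; Q4→T4; Q5→T8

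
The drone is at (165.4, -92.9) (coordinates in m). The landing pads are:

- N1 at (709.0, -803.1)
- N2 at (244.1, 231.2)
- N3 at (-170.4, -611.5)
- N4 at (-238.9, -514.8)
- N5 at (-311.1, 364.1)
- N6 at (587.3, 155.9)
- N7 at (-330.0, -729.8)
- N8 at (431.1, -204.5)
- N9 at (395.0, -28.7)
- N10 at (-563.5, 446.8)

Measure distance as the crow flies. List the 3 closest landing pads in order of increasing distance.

N9, N8, N2

Distances from (165.4, -92.9):
N1: 894.4 m
N2: 333.5 m
N3: 617.8 m
N4: 584.3 m
N5: 660.2 m
N6: 489.8 m
N7: 806.9 m
N8: 288.2 m
N9: 238.4 m
N10: 907.0 m
Sorted: N9 (238.4 m) < N8 (288.2 m) < N2 (333.5 m) < N6 (489.8 m) < N4 (584.3 m) < …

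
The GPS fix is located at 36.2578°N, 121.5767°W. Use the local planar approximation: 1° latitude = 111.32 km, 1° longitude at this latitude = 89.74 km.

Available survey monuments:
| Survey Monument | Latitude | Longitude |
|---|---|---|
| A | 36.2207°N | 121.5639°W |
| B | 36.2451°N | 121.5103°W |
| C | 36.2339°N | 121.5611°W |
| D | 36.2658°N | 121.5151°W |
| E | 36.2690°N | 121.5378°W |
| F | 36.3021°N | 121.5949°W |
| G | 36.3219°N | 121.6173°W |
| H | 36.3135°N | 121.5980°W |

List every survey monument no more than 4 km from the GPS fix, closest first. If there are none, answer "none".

Distances from 36.2578°N, 121.5767°W:
A: √((-0.0371·111.32)² + (0.0128·89.74)²) = √(17.056669 + 1.319447) = 4.2867 km
B: √((-0.0127·111.32)² + (0.0664·89.74)²) = √(1.998729 + 35.506535) = 6.1242 km
C: √((-0.0239·111.32)² + (0.0156·89.74)²) = √(7.078516 + 1.959843) = 3.0064 km
D: √((0.0080·111.32)² + (0.0616·89.74)²) = √(0.793097 + 30.558607) = 5.5993 km
E: √((0.0112·111.32)² + (0.0389·89.74)²) = √(1.554470 + 12.186285) = 3.7069 km
F: √((0.0443·111.32)² + (-0.0182·89.74)²) = √(24.319456 + 2.667564) = 5.1949 km
G: √((0.0641·111.32)² + (-0.0406·89.74)²) = √(50.916959 + 13.274684) = 8.0120 km
H: √((0.0557·111.32)² + (-0.0213·89.74)²) = √(38.446498 + 3.653687) = 6.4885 km
Threshold 4 km: C (3.0064 km), E (3.7069 km) are within range.

C, E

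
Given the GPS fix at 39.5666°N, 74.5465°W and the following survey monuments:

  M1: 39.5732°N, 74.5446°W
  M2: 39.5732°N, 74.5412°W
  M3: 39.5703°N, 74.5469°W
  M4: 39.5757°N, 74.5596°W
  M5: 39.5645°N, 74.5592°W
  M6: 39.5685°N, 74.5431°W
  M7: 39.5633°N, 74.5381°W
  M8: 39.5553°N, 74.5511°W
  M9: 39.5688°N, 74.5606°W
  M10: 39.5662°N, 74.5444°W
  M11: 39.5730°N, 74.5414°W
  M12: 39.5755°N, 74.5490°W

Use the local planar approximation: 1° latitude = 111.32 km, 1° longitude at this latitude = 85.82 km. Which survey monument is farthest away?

M4

Distances from 39.5666°N, 74.5465°W:
M1: √((0.0066·111.32)² + (0.0019·85.82)²) = √(0.539802 + 0.026588) = 0.7526 km
M2: √((0.0066·111.32)² + (0.0053·85.82)²) = √(0.539802 + 0.206885) = 0.8641 km
M3: √((0.0037·111.32)² + (-0.0004·85.82)²) = √(0.169648 + 0.001178) = 0.4133 km
M4: √((0.0091·111.32)² + (-0.0131·85.82)²) = √(1.026193 + 1.263920) = 1.5133 km
M5: √((-0.0021·111.32)² + (-0.0127·85.82)²) = √(0.054649 + 1.187913) = 1.1147 km
M6: √((0.0019·111.32)² + (0.0034·85.82)²) = √(0.044736 + 0.085140) = 0.3604 km
M7: √((-0.0033·111.32)² + (0.0084·85.82)²) = √(0.134950 + 0.519680) = 0.8091 km
M8: √((-0.0113·111.32)² + (-0.0046·85.82)²) = √(1.582353 + 0.155845) = 1.3184 km
M9: √((0.0022·111.32)² + (-0.0141·85.82)²) = √(0.059978 + 1.464250) = 1.2346 km
M10: √((-0.0004·111.32)² + (0.0021·85.82)²) = √(0.001983 + 0.032480) = 0.1856 km
M11: √((0.0064·111.32)² + (0.0051·85.82)²) = √(0.507582 + 0.191566) = 0.8362 km
M12: √((0.0089·111.32)² + (-0.0025·85.82)²) = √(0.981582 + 0.046032) = 1.0137 km
Maximum: M4 at 1.5133 km.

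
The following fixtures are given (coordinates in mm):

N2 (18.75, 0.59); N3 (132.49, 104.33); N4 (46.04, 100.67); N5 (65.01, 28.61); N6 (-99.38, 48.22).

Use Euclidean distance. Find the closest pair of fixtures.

N2 and N5

Pairwise distances:
N2–N5: 54.08 mm
N4–N5: 74.52 mm
N3–N4: 86.53 mm
N3–N5: 101.43 mm
N2–N4: 103.73 mm
N2–N6: 127.37 mm
N2–N3: 153.94 mm
N4–N6: 154.59 mm
N5–N6: 165.56 mm
N3–N6: 238.56 mm
Closest pair: N2–N5 at 54.08 mm.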